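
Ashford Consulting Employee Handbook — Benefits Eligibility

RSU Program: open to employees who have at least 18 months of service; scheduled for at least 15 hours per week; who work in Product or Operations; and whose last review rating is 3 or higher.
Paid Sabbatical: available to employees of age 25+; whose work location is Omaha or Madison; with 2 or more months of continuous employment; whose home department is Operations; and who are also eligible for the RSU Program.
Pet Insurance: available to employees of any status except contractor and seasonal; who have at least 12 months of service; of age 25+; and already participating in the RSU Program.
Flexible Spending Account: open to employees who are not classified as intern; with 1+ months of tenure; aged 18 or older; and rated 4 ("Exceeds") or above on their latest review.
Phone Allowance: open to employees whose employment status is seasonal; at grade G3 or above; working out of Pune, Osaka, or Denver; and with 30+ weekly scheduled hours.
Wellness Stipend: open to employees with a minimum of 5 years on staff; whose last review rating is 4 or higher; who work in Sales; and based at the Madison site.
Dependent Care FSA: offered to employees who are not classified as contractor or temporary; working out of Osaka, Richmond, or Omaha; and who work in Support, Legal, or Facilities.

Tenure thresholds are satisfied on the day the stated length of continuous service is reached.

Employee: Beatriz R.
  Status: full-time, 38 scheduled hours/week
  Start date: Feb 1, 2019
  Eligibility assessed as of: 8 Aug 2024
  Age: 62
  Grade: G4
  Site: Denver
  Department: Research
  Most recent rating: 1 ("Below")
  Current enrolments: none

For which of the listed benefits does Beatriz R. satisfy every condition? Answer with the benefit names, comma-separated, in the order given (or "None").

None

Service from Feb 1, 2019 to 8 Aug 2024: 2015 days.
RSU Program — service 2015 days ≥ 18 months (≈540 days) ✓; 38 hrs/wk ≥ 15 ✓; dept Research ✗ → not eligible.
Paid Sabbatical — age 62 ≥ 25 ✓; site Denver ✗ (not Omaha or Madison) → not eligible.
Pet Insurance — status full-time ✓ (not excluded); service 2015 days ≥ 12 months (≈360 days) ✓; age 62 ≥ 25 ✓; not enrolled in RSU Program ✗ → not eligible.
Flexible Spending Account — status full-time ✓ (not excluded); service 2015 days ≥ 1 month (≈30 days) ✓; age 62 ≥ 18 ✓; rating 1 < 4 ✗ → not eligible.
Phone Allowance — status full-time ✗ (requires seasonal) → not eligible.
Wellness Stipend — service 2015 days ≥ 5 years (≈1825 days) ✓; rating 1 < 4 ✗ → not eligible.
Dependent Care FSA — status full-time ✓ (not excluded); site Denver ✗ (not Osaka, Richmond, or Omaha) → not eligible.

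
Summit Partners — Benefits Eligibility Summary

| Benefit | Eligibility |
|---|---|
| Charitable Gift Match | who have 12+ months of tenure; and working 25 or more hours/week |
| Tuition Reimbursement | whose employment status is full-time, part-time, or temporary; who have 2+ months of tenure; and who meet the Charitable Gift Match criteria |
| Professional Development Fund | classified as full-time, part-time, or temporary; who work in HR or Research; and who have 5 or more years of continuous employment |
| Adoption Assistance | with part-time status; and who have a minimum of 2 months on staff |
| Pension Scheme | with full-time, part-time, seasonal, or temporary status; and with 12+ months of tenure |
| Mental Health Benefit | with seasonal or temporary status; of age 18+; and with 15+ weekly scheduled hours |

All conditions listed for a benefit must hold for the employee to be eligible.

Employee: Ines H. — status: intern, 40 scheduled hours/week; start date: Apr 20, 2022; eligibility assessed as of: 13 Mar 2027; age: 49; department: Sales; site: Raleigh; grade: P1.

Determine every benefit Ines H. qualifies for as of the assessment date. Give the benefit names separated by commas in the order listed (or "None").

Service from Apr 20, 2022 to 13 Mar 2027: 1788 days.
Charitable Gift Match — service 1788 days ≥ 12 months (≈360 days) ✓; 40 hrs/wk ≥ 25 ✓ → eligible.
Tuition Reimbursement — status intern ✗ (requires full-time, part-time, or temporary) → not eligible.
Professional Development Fund — status intern ✗ (requires full-time, part-time, or temporary) → not eligible.
Adoption Assistance — status intern ✗ (requires part-time) → not eligible.
Pension Scheme — status intern ✗ (requires full-time, part-time, seasonal, or temporary) → not eligible.
Mental Health Benefit — status intern ✗ (requires seasonal or temporary) → not eligible.

Charitable Gift Match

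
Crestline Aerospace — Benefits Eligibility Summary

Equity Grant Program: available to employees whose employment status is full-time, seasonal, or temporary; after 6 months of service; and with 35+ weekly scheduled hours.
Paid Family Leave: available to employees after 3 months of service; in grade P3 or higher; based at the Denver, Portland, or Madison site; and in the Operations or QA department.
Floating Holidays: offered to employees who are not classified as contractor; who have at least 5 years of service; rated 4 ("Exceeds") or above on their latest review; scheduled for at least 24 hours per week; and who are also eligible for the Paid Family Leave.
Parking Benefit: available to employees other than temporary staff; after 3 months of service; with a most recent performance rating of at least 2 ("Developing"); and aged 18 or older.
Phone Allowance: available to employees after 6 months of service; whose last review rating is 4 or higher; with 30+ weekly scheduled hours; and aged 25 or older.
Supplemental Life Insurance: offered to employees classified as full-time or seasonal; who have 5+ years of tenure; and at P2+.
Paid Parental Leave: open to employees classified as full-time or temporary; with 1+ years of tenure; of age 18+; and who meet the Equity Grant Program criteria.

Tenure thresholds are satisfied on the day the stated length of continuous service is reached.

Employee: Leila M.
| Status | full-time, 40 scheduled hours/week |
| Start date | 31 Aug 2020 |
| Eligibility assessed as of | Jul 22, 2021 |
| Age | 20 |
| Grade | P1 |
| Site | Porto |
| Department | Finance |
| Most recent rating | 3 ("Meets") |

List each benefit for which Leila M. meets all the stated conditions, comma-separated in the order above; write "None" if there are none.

Equity Grant Program, Parking Benefit

Service from 31 Aug 2020 to Jul 22, 2021: 325 days.
Equity Grant Program — status full-time ✓; service 325 days ≥ 6 months (≈180 days) ✓; 40 hrs/wk ≥ 35 ✓ → eligible.
Paid Family Leave — service 325 days ≥ 3 months (≈90 days) ✓; grade P1 < P3 ✗ → not eligible.
Floating Holidays — status full-time ✓ (not excluded); service 325 days < 5 years (≈1825 days) ✗ → not eligible.
Parking Benefit — status full-time ✓ (not excluded); service 325 days ≥ 3 months (≈90 days) ✓; rating 3 ≥ 2 ✓; age 20 ≥ 18 ✓ → eligible.
Phone Allowance — service 325 days ≥ 6 months (≈180 days) ✓; rating 3 < 4 ✗ → not eligible.
Supplemental Life Insurance — status full-time ✓; service 325 days < 5 years (≈1825 days) ✗ → not eligible.
Paid Parental Leave — status full-time ✓; service 325 days < 1 year (≈365 days) ✗ → not eligible.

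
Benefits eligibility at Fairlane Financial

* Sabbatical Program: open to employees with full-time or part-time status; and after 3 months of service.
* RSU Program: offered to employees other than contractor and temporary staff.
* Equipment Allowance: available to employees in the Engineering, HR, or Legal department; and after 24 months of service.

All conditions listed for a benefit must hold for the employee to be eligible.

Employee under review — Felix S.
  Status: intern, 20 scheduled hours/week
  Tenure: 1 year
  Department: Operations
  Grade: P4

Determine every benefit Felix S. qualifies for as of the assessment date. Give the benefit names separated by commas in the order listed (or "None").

Sabbatical Program — status intern ✗ (requires full-time or part-time) → not eligible.
RSU Program — status intern ✓ (not excluded) → eligible.
Equipment Allowance — dept Operations ✗ → not eligible.

RSU Program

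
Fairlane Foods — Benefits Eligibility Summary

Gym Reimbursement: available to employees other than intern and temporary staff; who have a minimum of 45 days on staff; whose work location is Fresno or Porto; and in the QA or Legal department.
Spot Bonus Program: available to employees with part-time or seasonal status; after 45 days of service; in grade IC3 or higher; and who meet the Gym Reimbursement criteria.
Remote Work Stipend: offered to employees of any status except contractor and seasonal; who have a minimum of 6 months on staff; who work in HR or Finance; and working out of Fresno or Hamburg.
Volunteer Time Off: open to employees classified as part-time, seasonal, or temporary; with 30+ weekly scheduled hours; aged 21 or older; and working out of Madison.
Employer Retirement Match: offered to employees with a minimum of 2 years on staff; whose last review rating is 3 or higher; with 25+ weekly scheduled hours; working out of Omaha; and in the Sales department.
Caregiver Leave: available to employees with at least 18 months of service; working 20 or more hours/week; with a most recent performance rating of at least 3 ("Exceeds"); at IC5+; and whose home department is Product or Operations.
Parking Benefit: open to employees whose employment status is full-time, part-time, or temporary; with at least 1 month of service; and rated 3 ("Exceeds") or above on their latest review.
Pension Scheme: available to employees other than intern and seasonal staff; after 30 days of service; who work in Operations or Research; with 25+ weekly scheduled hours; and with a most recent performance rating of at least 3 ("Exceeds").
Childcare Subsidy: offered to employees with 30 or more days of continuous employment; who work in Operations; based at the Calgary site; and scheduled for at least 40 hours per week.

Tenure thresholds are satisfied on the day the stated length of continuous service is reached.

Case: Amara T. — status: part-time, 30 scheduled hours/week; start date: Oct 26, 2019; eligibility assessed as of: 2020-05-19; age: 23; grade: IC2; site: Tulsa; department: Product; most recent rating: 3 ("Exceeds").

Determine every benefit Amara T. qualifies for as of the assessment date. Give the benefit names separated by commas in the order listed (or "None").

Parking Benefit

Service from Oct 26, 2019 to 2020-05-19: 206 days.
Gym Reimbursement — status part-time ✓ (not excluded); service 206 days ≥ 45 days ✓; site Tulsa ✗ (not Fresno or Porto) → not eligible.
Spot Bonus Program — status part-time ✓; service 206 days ≥ 45 days ✓; grade IC2 < IC3 ✗ → not eligible.
Remote Work Stipend — status part-time ✓ (not excluded); service 206 days ≥ 6 months (≈180 days) ✓; dept Product ✗ → not eligible.
Volunteer Time Off — status part-time ✓; 30 hrs/wk ≥ 30 ✓; age 23 ≥ 21 ✓; site Tulsa ✗ (not Madison) → not eligible.
Employer Retirement Match — service 206 days < 2 years (≈730 days) ✗ → not eligible.
Caregiver Leave — service 206 days < 18 months (≈540 days) ✗ → not eligible.
Parking Benefit — status part-time ✓; service 206 days ≥ 1 month (≈30 days) ✓; rating 3 ≥ 3 ✓ → eligible.
Pension Scheme — status part-time ✓ (not excluded); service 206 days ≥ 30 days ✓; dept Product ✗ → not eligible.
Childcare Subsidy — service 206 days ≥ 30 days ✓; dept Product ✗ → not eligible.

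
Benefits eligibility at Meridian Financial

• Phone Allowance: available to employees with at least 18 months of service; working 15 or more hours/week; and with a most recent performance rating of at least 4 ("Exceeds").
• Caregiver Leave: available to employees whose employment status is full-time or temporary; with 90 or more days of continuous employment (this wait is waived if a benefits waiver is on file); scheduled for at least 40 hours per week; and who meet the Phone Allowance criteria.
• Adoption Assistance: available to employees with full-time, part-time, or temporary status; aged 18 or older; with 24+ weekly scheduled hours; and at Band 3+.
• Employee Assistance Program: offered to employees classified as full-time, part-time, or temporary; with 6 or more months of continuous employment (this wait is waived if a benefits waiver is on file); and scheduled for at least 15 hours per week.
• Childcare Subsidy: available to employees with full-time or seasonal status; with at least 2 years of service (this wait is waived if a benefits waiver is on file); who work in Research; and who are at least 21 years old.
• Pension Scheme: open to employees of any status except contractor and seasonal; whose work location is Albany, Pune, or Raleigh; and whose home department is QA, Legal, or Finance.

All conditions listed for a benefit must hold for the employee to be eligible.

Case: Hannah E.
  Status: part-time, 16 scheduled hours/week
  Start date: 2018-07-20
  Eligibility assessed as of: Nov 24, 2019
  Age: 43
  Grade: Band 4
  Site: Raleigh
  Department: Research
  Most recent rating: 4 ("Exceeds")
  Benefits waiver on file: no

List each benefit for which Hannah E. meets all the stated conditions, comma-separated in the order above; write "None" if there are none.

Employee Assistance Program

Service from 2018-07-20 to Nov 24, 2019: 492 days.
Phone Allowance — service 492 days < 18 months (≈540 days) ✗ → not eligible.
Caregiver Leave — status part-time ✗ (requires full-time or temporary) → not eligible.
Adoption Assistance — status part-time ✓; age 43 ≥ 18 ✓; 16 hrs/wk < 24 ✗ → not eligible.
Employee Assistance Program — status part-time ✓; no waiver, service 492 days ≥ 6 months (≈180 days) ✓; 16 hrs/wk ≥ 15 ✓ → eligible.
Childcare Subsidy — status part-time ✗ (requires full-time or seasonal) → not eligible.
Pension Scheme — status part-time ✓ (not excluded); site Raleigh ✓; dept Research ✗ → not eligible.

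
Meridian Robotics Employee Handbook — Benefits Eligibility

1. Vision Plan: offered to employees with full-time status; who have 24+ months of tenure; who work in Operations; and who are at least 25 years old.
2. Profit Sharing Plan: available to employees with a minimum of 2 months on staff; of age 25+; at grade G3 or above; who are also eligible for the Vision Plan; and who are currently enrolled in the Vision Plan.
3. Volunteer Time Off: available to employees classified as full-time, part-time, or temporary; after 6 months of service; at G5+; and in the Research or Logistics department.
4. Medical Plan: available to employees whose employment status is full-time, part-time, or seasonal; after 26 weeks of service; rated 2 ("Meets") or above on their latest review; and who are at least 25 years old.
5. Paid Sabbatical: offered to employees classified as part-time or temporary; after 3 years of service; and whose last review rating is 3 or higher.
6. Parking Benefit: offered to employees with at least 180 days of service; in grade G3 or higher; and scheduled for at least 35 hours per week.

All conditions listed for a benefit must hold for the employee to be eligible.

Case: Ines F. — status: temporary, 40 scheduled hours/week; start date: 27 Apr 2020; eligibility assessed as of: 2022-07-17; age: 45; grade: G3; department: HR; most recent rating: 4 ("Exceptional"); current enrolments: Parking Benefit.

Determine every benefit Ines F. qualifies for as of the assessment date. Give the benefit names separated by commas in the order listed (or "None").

Service from 27 Apr 2020 to 2022-07-17: 811 days.
Vision Plan — status temporary ✗ (requires full-time) → not eligible.
Profit Sharing Plan — service 811 days ≥ 2 months (≈60 days) ✓; age 45 ≥ 25 ✓; grade G3 ≥ G3 ✓; not eligible for Vision Plan ✗ → not eligible.
Volunteer Time Off — status temporary ✓; service 811 days ≥ 6 months (≈180 days) ✓; grade G3 < G5 ✗ → not eligible.
Medical Plan — status temporary ✗ (requires full-time, part-time, or seasonal) → not eligible.
Paid Sabbatical — status temporary ✓; service 811 days < 3 years (≈1095 days) ✗ → not eligible.
Parking Benefit — service 811 days ≥ 180 days ✓; grade G3 ≥ G3 ✓; 40 hrs/wk ≥ 35 ✓ → eligible.

Parking Benefit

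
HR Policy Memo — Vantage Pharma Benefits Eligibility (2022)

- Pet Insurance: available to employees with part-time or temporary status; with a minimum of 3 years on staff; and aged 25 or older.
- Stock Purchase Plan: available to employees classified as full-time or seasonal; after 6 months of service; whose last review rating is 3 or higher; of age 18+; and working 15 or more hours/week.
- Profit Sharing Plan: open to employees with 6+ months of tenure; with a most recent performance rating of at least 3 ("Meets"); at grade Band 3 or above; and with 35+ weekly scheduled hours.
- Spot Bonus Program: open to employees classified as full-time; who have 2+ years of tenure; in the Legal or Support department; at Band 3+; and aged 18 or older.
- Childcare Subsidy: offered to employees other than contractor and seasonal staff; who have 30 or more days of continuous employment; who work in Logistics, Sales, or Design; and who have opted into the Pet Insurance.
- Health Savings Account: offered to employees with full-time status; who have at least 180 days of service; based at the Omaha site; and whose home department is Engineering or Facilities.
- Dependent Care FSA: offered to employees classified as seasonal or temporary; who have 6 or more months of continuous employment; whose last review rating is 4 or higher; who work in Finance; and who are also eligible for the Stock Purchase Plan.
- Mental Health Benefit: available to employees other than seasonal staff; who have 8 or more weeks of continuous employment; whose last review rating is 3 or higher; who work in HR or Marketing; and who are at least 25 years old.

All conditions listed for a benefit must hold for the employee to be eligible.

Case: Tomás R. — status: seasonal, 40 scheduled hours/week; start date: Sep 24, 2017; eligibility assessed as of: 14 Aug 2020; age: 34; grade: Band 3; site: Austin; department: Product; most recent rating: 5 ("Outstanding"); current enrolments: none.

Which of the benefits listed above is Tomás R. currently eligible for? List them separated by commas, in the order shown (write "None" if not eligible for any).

Stock Purchase Plan, Profit Sharing Plan

Service from Sep 24, 2017 to 14 Aug 2020: 1055 days.
Pet Insurance — status seasonal ✗ (requires part-time or temporary) → not eligible.
Stock Purchase Plan — status seasonal ✓; service 1055 days ≥ 6 months (≈180 days) ✓; rating 5 ≥ 3 ✓; age 34 ≥ 18 ✓; 40 hrs/wk ≥ 15 ✓ → eligible.
Profit Sharing Plan — service 1055 days ≥ 6 months (≈180 days) ✓; rating 5 ≥ 3 ✓; grade Band 3 ≥ Band 3 ✓; 40 hrs/wk ≥ 35 ✓ → eligible.
Spot Bonus Program — status seasonal ✗ (requires full-time) → not eligible.
Childcare Subsidy — status seasonal ✗ (excluded) → not eligible.
Health Savings Account — status seasonal ✗ (requires full-time) → not eligible.
Dependent Care FSA — status seasonal ✓; service 1055 days ≥ 6 months (≈180 days) ✓; rating 5 ≥ 4 ✓; dept Product ✗ → not eligible.
Mental Health Benefit — status seasonal ✗ (excluded) → not eligible.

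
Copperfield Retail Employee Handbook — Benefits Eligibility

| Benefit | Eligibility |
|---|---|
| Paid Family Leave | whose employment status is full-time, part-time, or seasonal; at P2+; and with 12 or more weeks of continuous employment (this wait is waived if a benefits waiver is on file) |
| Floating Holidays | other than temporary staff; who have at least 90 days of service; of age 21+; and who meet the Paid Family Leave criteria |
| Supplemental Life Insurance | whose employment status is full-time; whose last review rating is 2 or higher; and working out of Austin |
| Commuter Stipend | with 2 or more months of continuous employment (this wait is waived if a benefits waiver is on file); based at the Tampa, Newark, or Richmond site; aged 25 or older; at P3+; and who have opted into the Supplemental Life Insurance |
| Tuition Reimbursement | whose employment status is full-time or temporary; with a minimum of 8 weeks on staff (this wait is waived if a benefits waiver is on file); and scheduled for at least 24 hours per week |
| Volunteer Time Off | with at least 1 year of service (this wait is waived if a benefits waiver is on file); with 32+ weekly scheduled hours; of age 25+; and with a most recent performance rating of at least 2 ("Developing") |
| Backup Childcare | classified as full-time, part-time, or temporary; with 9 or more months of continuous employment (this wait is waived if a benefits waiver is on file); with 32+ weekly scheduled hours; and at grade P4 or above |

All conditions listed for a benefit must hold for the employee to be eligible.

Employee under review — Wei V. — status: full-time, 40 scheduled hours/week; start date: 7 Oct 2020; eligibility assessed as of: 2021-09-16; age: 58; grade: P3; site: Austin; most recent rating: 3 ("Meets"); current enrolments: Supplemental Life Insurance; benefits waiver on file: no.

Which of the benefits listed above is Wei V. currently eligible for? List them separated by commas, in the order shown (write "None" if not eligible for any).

Paid Family Leave, Floating Holidays, Supplemental Life Insurance, Tuition Reimbursement

Service from 7 Oct 2020 to 2021-09-16: 344 days.
Paid Family Leave — status full-time ✓; grade P3 ≥ P2 ✓; no waiver, service 344 days ≥ 12 weeks (≈84 days) ✓ → eligible.
Floating Holidays — status full-time ✓ (not excluded); service 344 days ≥ 90 days ✓; age 58 ≥ 21 ✓; eligible for Paid Family Leave ✓ → eligible.
Supplemental Life Insurance — status full-time ✓; rating 3 ≥ 2 ✓; site Austin ✓ → eligible.
Commuter Stipend — no waiver, service 344 days ≥ 2 months (≈60 days) ✓; site Austin ✗ (not Tampa, Newark, or Richmond) → not eligible.
Tuition Reimbursement — status full-time ✓; no waiver, service 344 days ≥ 8 weeks (≈56 days) ✓; 40 hrs/wk ≥ 24 ✓ → eligible.
Volunteer Time Off — no waiver, service 344 days < 1 year (≈365 days) ✗ → not eligible.
Backup Childcare — status full-time ✓; no waiver, service 344 days ≥ 9 months (≈270 days) ✓; 40 hrs/wk ≥ 32 ✓; grade P3 < P4 ✗ → not eligible.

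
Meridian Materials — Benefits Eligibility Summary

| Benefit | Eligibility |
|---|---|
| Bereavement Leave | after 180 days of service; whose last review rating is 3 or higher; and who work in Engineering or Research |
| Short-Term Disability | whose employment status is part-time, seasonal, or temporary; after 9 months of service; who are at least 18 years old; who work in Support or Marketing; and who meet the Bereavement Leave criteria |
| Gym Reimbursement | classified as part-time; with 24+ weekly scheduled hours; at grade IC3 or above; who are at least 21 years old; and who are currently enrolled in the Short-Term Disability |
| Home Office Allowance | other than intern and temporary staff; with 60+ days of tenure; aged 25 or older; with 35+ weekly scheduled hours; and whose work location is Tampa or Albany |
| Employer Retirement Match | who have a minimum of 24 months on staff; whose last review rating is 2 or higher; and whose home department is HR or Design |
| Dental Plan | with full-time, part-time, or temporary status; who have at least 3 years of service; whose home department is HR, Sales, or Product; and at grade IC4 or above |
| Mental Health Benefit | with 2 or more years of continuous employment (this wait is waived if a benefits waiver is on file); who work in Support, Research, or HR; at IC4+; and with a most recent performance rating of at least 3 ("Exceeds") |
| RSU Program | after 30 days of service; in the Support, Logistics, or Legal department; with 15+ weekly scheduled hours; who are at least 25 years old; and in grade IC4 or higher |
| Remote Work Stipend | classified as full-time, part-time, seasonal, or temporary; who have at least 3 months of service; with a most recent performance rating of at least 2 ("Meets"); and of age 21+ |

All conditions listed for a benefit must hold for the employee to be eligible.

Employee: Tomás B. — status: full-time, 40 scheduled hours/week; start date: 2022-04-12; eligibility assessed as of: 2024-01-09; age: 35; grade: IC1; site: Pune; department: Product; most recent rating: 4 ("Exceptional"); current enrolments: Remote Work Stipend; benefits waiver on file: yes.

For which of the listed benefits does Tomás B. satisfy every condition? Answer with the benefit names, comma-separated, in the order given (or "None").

Service from 2022-04-12 to 2024-01-09: 637 days.
Bereavement Leave — service 637 days ≥ 180 days ✓; rating 4 ≥ 3 ✓; dept Product ✗ → not eligible.
Short-Term Disability — status full-time ✗ (requires part-time, seasonal, or temporary) → not eligible.
Gym Reimbursement — status full-time ✗ (requires part-time) → not eligible.
Home Office Allowance — status full-time ✓ (not excluded); service 637 days ≥ 60 days ✓; age 35 ≥ 25 ✓; 40 hrs/wk ≥ 35 ✓; site Pune ✗ (not Tampa or Albany) → not eligible.
Employer Retirement Match — service 637 days < 24 months (≈720 days) ✗ → not eligible.
Dental Plan — status full-time ✓; service 637 days < 3 years (≈1095 days) ✗ → not eligible.
Mental Health Benefit — benefits waiver on file ✓; dept Product ✗ → not eligible.
RSU Program — service 637 days ≥ 30 days ✓; dept Product ✗ → not eligible.
Remote Work Stipend — status full-time ✓; service 637 days ≥ 3 months (≈90 days) ✓; rating 4 ≥ 2 ✓; age 35 ≥ 21 ✓ → eligible.

Remote Work Stipend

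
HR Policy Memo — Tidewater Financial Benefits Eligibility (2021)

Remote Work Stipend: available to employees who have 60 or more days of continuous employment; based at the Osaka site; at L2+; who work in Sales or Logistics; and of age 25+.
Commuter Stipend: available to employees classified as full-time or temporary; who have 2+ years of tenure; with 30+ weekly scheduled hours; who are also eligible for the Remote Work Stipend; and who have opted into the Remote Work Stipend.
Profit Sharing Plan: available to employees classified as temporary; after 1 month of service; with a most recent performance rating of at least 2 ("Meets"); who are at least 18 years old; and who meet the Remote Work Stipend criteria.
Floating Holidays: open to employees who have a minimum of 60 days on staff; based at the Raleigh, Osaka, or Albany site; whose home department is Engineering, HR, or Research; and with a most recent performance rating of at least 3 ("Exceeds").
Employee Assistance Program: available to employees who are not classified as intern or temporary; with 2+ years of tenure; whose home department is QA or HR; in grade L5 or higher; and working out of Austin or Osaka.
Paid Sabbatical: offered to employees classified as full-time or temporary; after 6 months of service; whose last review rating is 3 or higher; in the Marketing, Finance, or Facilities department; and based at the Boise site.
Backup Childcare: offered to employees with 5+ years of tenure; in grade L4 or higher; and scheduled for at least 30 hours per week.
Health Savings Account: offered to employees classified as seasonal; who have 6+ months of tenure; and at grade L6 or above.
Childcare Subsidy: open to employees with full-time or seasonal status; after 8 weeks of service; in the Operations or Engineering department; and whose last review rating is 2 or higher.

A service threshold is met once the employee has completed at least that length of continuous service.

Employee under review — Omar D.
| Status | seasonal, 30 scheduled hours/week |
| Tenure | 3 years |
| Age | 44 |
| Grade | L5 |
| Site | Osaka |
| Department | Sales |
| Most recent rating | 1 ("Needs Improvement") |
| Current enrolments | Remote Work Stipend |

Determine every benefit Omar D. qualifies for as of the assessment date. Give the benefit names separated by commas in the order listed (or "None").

Remote Work Stipend — service 3 years ≥ 60 days ✓; site Osaka ✓; grade L5 ≥ L2 ✓; dept Sales ✓; age 44 ≥ 25 ✓ → eligible.
Commuter Stipend — status seasonal ✗ (requires full-time or temporary) → not eligible.
Profit Sharing Plan — status seasonal ✗ (requires temporary) → not eligible.
Floating Holidays — service 3 years ≥ 60 days ✓; site Osaka ✓; dept Sales ✗ → not eligible.
Employee Assistance Program — status seasonal ✓ (not excluded); service 3 years ≥ 2 years ✓; dept Sales ✗ → not eligible.
Paid Sabbatical — status seasonal ✗ (requires full-time or temporary) → not eligible.
Backup Childcare — service 3 years < 5 years ✗ → not eligible.
Health Savings Account — status seasonal ✓; service 3 years ≥ 6 months (≈180 days) ✓; grade L5 < L6 ✗ → not eligible.
Childcare Subsidy — status seasonal ✓; service 3 years ≥ 8 weeks (≈56 days) ✓; dept Sales ✗ → not eligible.

Remote Work Stipend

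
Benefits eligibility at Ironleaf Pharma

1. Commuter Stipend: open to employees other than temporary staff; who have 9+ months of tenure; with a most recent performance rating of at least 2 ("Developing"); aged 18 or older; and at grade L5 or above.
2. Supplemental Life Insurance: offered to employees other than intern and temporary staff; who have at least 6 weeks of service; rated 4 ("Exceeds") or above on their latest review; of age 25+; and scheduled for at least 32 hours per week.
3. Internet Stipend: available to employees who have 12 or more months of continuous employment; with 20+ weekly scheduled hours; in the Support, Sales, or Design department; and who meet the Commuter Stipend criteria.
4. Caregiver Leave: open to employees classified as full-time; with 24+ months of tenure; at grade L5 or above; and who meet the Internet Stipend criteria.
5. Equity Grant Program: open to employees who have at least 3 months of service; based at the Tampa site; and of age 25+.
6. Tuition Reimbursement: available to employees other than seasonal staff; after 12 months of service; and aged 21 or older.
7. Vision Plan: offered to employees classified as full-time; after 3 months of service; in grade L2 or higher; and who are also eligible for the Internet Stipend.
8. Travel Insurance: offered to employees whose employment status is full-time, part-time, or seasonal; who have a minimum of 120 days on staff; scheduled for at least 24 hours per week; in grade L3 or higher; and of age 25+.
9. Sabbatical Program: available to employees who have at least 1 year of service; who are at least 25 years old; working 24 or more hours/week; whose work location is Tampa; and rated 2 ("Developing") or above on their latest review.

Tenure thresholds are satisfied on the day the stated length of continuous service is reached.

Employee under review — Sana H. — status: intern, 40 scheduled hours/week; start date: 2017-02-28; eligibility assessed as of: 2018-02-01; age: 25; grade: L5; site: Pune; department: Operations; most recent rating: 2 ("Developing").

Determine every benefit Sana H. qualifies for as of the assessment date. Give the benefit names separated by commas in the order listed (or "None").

Service from 2017-02-28 to 2018-02-01: 338 days.
Commuter Stipend — status intern ✓ (not excluded); service 338 days ≥ 9 months (≈270 days) ✓; rating 2 ≥ 2 ✓; age 25 ≥ 18 ✓; grade L5 ≥ L5 ✓ → eligible.
Supplemental Life Insurance — status intern ✗ (excluded) → not eligible.
Internet Stipend — service 338 days < 12 months (≈360 days) ✗ → not eligible.
Caregiver Leave — status intern ✗ (requires full-time) → not eligible.
Equity Grant Program — service 338 days ≥ 3 months (≈90 days) ✓; site Pune ✗ (not Tampa) → not eligible.
Tuition Reimbursement — status intern ✓ (not excluded); service 338 days < 12 months (≈360 days) ✗ → not eligible.
Vision Plan — status intern ✗ (requires full-time) → not eligible.
Travel Insurance — status intern ✗ (requires full-time, part-time, or seasonal) → not eligible.
Sabbatical Program — service 338 days < 1 year (≈365 days) ✗ → not eligible.

Commuter Stipend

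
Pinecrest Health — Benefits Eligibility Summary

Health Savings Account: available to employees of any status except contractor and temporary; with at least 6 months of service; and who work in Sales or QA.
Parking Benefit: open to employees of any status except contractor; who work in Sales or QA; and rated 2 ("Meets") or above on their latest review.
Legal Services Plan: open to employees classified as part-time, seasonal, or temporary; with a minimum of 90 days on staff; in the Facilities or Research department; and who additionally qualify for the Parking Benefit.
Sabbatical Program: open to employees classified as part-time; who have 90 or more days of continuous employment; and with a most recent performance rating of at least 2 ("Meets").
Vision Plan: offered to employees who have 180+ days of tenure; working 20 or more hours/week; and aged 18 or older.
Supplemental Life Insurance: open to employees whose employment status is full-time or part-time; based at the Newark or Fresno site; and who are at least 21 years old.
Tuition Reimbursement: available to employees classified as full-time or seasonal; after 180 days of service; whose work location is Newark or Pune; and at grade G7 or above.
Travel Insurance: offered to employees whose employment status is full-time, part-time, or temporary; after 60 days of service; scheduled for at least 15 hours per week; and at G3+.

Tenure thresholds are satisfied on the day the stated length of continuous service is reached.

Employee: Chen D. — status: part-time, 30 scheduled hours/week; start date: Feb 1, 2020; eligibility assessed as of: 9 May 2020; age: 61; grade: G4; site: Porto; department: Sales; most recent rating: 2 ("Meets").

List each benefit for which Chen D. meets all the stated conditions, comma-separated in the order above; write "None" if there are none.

Service from Feb 1, 2020 to 9 May 2020: 98 days.
Health Savings Account — status part-time ✓ (not excluded); service 98 days < 6 months (≈180 days) ✗ → not eligible.
Parking Benefit — status part-time ✓ (not excluded); dept Sales ✓; rating 2 ≥ 2 ✓ → eligible.
Legal Services Plan — status part-time ✓; service 98 days ≥ 90 days ✓; dept Sales ✗ → not eligible.
Sabbatical Program — status part-time ✓; service 98 days ≥ 90 days ✓; rating 2 ≥ 2 ✓ → eligible.
Vision Plan — service 98 days < 180 days ✗ → not eligible.
Supplemental Life Insurance — status part-time ✓; site Porto ✗ (not Newark or Fresno) → not eligible.
Tuition Reimbursement — status part-time ✗ (requires full-time or seasonal) → not eligible.
Travel Insurance — status part-time ✓; service 98 days ≥ 60 days ✓; 30 hrs/wk ≥ 15 ✓; grade G4 ≥ G3 ✓ → eligible.

Parking Benefit, Sabbatical Program, Travel Insurance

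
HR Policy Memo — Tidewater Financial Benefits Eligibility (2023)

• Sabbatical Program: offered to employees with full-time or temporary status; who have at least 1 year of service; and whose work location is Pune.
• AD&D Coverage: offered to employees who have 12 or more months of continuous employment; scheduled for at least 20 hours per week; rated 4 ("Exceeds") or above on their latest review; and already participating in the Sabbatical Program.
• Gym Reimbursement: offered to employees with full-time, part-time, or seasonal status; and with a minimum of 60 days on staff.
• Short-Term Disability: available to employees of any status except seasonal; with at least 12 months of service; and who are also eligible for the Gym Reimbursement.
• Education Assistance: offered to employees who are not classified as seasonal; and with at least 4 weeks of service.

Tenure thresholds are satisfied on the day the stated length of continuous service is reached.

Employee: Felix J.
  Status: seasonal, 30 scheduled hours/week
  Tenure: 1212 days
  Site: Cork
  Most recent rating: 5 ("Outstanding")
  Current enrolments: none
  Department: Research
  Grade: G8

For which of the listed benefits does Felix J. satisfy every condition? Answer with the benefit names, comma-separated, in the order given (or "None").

Gym Reimbursement

Sabbatical Program — status seasonal ✗ (requires full-time or temporary) → not eligible.
AD&D Coverage — service 1212 days ≥ 12 months (≈360 days) ✓; 30 hrs/wk ≥ 20 ✓; rating 5 ≥ 4 ✓; not enrolled in Sabbatical Program ✗ → not eligible.
Gym Reimbursement — status seasonal ✓; service 1212 days ≥ 60 days ✓ → eligible.
Short-Term Disability — status seasonal ✗ (excluded) → not eligible.
Education Assistance — status seasonal ✗ (excluded) → not eligible.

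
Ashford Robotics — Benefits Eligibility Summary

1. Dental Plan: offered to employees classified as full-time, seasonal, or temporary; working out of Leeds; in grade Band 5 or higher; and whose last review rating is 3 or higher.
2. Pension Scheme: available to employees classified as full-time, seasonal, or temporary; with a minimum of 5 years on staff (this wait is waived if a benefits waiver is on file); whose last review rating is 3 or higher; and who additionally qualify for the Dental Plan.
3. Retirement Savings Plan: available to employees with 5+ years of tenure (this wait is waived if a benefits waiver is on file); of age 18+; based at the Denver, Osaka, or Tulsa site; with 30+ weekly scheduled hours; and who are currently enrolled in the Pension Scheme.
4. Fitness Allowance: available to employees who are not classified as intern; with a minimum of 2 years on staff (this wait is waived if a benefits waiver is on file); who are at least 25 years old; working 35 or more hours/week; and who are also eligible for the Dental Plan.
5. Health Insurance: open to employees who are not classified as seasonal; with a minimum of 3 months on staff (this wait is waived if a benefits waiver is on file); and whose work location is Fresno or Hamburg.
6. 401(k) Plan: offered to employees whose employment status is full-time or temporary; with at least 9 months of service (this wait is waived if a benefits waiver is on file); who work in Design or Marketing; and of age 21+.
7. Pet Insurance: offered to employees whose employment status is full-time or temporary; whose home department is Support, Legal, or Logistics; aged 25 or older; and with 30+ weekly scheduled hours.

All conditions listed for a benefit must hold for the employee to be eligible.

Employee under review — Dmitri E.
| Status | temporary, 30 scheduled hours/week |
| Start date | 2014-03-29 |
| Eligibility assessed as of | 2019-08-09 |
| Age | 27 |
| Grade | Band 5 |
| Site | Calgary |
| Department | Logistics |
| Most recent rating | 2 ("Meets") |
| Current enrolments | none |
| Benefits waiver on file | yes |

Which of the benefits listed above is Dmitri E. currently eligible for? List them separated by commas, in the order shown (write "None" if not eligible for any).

Pet Insurance

Service from 2014-03-29 to 2019-08-09: 1959 days.
Dental Plan — status temporary ✓; site Calgary ✗ (not Leeds) → not eligible.
Pension Scheme — status temporary ✓; benefits waiver on file ✓; rating 2 < 3 ✗ → not eligible.
Retirement Savings Plan — benefits waiver on file ✓; age 27 ≥ 18 ✓; site Calgary ✗ (not Denver, Osaka, or Tulsa) → not eligible.
Fitness Allowance — status temporary ✓ (not excluded); benefits waiver on file ✓; age 27 ≥ 25 ✓; 30 hrs/wk < 35 ✗ → not eligible.
Health Insurance — status temporary ✓ (not excluded); benefits waiver on file ✓; site Calgary ✗ (not Fresno or Hamburg) → not eligible.
401(k) Plan — status temporary ✓; benefits waiver on file ✓; dept Logistics ✗ → not eligible.
Pet Insurance — status temporary ✓; dept Logistics ✓; age 27 ≥ 25 ✓; 30 hrs/wk ≥ 30 ✓ → eligible.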